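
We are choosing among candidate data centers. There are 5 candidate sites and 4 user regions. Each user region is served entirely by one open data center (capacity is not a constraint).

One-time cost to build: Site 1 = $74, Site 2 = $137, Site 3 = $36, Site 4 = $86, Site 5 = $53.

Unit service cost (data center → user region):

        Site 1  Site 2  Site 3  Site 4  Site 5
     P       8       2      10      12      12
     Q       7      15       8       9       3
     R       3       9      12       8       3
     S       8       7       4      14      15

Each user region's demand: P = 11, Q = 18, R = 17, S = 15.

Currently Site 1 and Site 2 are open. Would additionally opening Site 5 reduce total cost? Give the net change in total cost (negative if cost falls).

Current service cost with {Site 1, Site 2}: 304.
Adding Site 5: each user region re-picks its cheapest; new service cost 232, saving 72.
Extra fixed cost: 53. Net change = 53 − 72 = -19.
(Totals: 515 → 496.)

Yes — net change −19 (cost falls by 19).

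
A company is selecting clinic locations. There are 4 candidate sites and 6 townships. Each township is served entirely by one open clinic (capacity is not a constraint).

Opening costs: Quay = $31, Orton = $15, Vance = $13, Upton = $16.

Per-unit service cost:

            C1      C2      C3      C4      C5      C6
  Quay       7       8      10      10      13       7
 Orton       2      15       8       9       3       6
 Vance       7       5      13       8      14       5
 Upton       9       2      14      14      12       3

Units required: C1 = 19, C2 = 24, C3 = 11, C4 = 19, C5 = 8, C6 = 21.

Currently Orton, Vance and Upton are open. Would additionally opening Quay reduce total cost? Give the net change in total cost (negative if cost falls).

Current service cost with {Orton, Vance, Upton}: 413.
Adding Quay: each township re-picks its cheapest; new service cost 413, saving 0.
Extra fixed cost: 31. Net change = 31 − 0 = 31.
(Totals: 457 → 488.)

No — net change +31 (cost rises by 31).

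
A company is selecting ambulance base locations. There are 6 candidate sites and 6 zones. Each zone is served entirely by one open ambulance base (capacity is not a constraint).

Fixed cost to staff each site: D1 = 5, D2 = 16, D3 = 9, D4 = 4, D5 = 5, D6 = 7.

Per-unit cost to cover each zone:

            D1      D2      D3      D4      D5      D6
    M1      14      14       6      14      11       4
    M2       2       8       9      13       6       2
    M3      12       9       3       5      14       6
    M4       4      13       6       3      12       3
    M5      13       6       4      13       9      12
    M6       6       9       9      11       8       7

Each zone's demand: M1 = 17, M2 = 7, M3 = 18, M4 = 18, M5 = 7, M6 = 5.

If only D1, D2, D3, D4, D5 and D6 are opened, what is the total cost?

Total cost: 294

Each zone is assigned to its cheapest site among the open ones.
{D1, D2, D3, D4, D5, D6}: M1→D6 4·17=68, M2→D1 2·7=14, M3→D3 3·18=54, M4→D4 3·18=54, M5→D3 4·7=28, M6→D1 6·5=30. Service 248; fixed 46; total 294.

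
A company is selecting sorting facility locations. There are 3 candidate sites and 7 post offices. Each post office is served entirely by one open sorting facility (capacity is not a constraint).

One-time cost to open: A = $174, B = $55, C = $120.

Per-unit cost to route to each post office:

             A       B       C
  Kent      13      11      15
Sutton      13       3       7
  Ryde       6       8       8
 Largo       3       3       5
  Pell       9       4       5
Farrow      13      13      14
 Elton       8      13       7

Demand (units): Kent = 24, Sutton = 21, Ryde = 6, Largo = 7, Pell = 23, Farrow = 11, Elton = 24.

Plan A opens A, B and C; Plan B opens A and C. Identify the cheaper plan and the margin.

Plan A is cheaper by 100.

Plan A: {A, B, C}: Kent→B 11·24=264, Sutton→B 3·21=63, Ryde→A 6·6=36, Largo→A 3·7=21, Pell→B 4·23=92, Farrow→A 13·11=143, Elton→C 7·24=168. Service 787; fixed 349; total 1136.
Plan B: {A, C}: Kent→A 13·24=312, Sutton→C 7·21=147, Ryde→A 6·6=36, Largo→A 3·7=21, Pell→C 5·23=115, Farrow→A 13·11=143, Elton→C 7·24=168. Service 942; fixed 294; total 1236.
Difference: |1136 − 1236| = 100.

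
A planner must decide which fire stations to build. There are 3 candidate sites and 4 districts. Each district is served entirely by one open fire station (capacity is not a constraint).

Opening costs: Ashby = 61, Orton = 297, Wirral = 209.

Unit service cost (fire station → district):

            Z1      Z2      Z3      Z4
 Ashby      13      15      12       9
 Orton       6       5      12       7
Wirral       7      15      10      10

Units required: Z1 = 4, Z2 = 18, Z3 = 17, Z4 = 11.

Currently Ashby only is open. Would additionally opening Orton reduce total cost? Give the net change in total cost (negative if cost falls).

No — net change +67 (cost rises by 67).

Current service cost with {Ashby}: 625.
Adding Orton: each district re-picks its cheapest; new service cost 395, saving 230.
Extra fixed cost: 297. Net change = 297 − 230 = 67.
(Totals: 686 → 753.)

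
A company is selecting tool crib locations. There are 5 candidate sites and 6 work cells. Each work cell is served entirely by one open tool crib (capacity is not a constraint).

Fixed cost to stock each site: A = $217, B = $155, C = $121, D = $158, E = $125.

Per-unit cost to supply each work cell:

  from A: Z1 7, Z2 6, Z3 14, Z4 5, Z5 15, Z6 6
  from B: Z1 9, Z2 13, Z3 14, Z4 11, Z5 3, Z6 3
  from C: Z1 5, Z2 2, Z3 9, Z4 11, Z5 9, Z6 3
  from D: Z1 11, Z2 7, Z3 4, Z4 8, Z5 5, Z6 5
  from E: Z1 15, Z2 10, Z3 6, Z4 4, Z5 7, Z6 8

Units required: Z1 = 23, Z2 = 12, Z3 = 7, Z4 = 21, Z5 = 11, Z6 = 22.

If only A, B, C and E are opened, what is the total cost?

Each work cell is assigned to its cheapest site among the open ones.
{A, B, C, E}: Z1→C 5·23=115, Z2→C 2·12=24, Z3→E 6·7=42, Z4→E 4·21=84, Z5→B 3·11=33, Z6→B 3·22=66. Service 364; fixed 618; total 982.

Total cost: 982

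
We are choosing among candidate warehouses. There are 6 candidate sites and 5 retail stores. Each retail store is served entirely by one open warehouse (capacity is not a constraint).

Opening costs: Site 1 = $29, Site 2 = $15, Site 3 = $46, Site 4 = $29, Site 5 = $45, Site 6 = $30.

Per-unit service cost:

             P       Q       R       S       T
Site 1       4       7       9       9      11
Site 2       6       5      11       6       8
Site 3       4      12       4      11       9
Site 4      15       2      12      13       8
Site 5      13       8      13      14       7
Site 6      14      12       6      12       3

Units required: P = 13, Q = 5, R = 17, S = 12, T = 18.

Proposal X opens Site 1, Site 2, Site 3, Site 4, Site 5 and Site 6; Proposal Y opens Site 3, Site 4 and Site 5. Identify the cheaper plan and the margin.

Proposal X is cheaper by 58.

Proposal X: {Site 1, Site 2, Site 3, Site 4, Site 5, Site 6}: P→Site 1 4·13=52, Q→Site 4 2·5=10, R→Site 3 4·17=68, S→Site 2 6·12=72, T→Site 6 3·18=54. Service 256; fixed 194; total 450.
Proposal Y: {Site 3, Site 4, Site 5}: P→Site 3 4·13=52, Q→Site 4 2·5=10, R→Site 3 4·17=68, S→Site 3 11·12=132, T→Site 5 7·18=126. Service 388; fixed 120; total 508.
Difference: |450 − 508| = 58.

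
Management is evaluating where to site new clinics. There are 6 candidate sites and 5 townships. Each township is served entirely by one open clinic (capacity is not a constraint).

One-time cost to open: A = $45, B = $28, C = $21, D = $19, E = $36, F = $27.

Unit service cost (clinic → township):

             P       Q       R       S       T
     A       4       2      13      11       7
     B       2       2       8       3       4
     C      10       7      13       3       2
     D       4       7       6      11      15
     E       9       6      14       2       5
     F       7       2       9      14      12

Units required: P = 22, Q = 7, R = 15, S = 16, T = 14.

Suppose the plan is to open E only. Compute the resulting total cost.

Each township is assigned to its cheapest site among the open ones.
{E}: P→E 9·22=198, Q→E 6·7=42, R→E 14·15=210, S→E 2·16=32, T→E 5·14=70. Service 552; fixed 36; total 588.

Total cost: 588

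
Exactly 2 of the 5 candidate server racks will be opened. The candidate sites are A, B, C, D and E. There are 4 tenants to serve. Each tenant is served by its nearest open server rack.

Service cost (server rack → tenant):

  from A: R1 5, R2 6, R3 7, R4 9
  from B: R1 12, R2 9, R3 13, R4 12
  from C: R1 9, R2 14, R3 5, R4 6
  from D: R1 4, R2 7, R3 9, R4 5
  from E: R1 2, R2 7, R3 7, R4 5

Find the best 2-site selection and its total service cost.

With exactly 2 open, each tenant uses its cheapest among the chosen.
{C, E}: R1→E 2, R2→E 7, R3→C 5, R4→E 5. Service cost 19.
{A, E}: service cost 20
{B, E}: service cost 21
Among all 10 size-2 choices, {C, E} is lowest.

Choose C and E; total service cost 19.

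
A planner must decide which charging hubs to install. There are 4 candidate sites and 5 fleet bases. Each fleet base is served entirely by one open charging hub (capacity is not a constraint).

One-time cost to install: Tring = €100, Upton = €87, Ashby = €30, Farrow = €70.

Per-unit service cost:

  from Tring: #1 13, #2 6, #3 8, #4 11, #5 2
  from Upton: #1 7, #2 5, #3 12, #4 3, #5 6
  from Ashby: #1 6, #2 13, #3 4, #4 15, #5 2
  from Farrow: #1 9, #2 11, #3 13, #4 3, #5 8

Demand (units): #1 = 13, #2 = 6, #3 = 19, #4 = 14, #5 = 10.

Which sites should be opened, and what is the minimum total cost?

For any fixed open set, each fleet base goes to its cheapest open site; total = fixed + service.
{Upton, Ashby}: #1→Ashby 6·13=78, #2→Upton 5·6=30, #3→Ashby 4·19=76, #4→Upton 3·14=42, #5→Ashby 2·10=20. Service 246; fixed 117; total 363.
{Ashby, Farrow}: #1→Ashby 6·13=78, #2→Farrow 11·6=66, #3→Ashby 4·19=76, #4→Farrow 3·14=42, #5→Ashby 2·10=20. Service 282; fixed 100; total 382.
{Upton, Ashby, Farrow}: service 246 + fixed 187 = 433
{Tring, Upton, Ashby, Farrow}: #1→Ashby 6·13=78, #2→Upton 5·6=30, #3→Ashby 4·19=76, #4→Upton 3·14=42, #5→Tring 2·10=20. Service 246; fixed 287; total 533.
No other subset beats 363.

Open Upton and Ashby; minimum total cost 363.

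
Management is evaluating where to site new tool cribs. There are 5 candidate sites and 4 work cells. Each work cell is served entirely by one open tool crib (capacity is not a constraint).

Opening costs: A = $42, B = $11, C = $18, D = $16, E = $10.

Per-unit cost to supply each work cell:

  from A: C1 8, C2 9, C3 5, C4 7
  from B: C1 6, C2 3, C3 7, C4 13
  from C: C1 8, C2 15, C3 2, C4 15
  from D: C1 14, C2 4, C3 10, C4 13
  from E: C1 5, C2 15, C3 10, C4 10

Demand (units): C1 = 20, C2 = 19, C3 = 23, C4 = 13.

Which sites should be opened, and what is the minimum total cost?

Open B, C and E; minimum total cost 372.

For any fixed open set, each work cell goes to its cheapest open site; total = fixed + service.
{B, C, E}: C1→E 5·20=100, C2→B 3·19=57, C3→C 2·23=46, C4→E 10·13=130. Service 333; fixed 39; total 372.
{A, B, C, E}: C1→E 5·20=100, C2→B 3·19=57, C3→C 2·23=46, C4→A 7·13=91. Service 294; fixed 81; total 375.
{A, B, C}: service 314 + fixed 71 = 385
{A, B, C, D, E}: service 294 + fixed 97 = 391
No other subset beats 372.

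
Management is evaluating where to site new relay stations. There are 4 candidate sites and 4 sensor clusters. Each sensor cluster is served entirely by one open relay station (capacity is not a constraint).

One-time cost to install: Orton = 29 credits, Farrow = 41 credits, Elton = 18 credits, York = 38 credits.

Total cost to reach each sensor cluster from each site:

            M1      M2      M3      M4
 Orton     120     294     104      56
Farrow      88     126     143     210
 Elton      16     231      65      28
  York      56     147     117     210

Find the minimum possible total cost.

Minimum total cost: 294

For any fixed open set, each sensor cluster goes to its cheapest open site; total = fixed + service.
{Farrow, Elton}: M1→Elton 16, M2→Farrow 126, M3→Elton 65, M4→Elton 28. Service 235; fixed 59; total 294.
{Elton, York}: service 256 + fixed 56 = 312
{Orton, Farrow, Elton}: service 235 + fixed 88 = 323
{Orton, Farrow, Elton, York}: M1→Elton 16, M2→Farrow 126, M3→Elton 65, M4→Elton 28. Service 235; fixed 126; total 361.
No other subset beats 294.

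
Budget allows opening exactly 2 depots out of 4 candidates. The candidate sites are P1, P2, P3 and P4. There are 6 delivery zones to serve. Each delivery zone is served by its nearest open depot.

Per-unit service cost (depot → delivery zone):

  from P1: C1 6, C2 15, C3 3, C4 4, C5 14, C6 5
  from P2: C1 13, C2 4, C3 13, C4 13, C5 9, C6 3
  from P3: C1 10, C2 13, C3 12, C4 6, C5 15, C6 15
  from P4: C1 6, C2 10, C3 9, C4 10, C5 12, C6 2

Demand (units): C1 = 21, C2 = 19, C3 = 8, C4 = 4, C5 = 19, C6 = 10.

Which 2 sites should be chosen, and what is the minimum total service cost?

With exactly 2 open, each delivery zone uses its cheapest among the chosen.
{P1, P2}: C1→P1 6·21=126, C2→P2 4·19=76, C3→P1 3·8=24, C4→P1 4·4=16, C5→P2 9·19=171, C6→P2 3·10=30. Service cost 443.
{P2, P4}: service cost 505
{P1, P4}: service cost 604
Among all 6 size-2 choices, {P1, P2} is lowest.

Choose P1 and P2; total service cost 443.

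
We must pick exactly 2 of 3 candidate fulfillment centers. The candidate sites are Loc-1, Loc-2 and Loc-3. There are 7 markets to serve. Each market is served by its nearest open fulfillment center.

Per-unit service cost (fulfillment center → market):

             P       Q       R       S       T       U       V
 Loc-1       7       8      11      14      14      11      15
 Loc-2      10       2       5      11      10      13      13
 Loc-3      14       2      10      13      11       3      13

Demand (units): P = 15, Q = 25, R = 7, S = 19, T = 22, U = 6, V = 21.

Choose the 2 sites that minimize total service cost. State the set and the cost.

Choose Loc-2 and Loc-3; total service cost 955.

With exactly 2 open, each market uses its cheapest among the chosen.
{Loc-2, Loc-3}: P→Loc-2 10·15=150, Q→Loc-2 2·25=50, R→Loc-2 5·7=35, S→Loc-2 11·19=209, T→Loc-2 10·22=220, U→Loc-3 3·6=18, V→Loc-2 13·21=273. Service cost 955.
{Loc-1, Loc-2}: service cost 958
{Loc-1, Loc-3}: service cost 1005
Among all 3 size-2 choices, {Loc-2, Loc-3} is lowest.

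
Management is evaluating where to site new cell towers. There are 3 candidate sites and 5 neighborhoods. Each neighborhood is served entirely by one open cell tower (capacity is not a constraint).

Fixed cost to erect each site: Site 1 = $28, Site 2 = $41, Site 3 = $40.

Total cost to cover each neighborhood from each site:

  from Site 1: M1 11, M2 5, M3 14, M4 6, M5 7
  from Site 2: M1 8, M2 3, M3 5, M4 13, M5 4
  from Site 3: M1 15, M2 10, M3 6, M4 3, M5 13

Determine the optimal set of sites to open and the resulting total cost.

For any fixed open set, each neighborhood goes to its cheapest open site; total = fixed + service.
{Site 1}: M1→Site 1 11, M2→Site 1 5, M3→Site 1 14, M4→Site 1 6, M5→Site 1 7. Service 43; fixed 28; total 71.
{Site 2}: service 33 + fixed 41 = 74
{Site 3}: M1→Site 3 15, M2→Site 3 10, M3→Site 3 6, M4→Site 3 3, M5→Site 3 13. Service 47; fixed 40; total 87.
{Site 1, Site 2, Site 3}: service 23 + fixed 109 = 132
No other subset beats 71.

Open Site 1 only; minimum total cost 71.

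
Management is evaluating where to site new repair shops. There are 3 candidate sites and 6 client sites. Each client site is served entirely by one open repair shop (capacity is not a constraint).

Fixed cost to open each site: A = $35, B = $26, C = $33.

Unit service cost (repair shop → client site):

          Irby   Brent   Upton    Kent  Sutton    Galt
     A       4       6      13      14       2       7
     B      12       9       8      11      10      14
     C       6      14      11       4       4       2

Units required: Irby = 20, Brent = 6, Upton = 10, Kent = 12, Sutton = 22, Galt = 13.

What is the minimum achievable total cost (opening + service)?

For any fixed open set, each client site goes to its cheapest open site; total = fixed + service.
{A, B, C}: Irby→A 4·20=80, Brent→A 6·6=36, Upton→B 8·10=80, Kent→C 4·12=48, Sutton→A 2·22=44, Galt→C 2·13=26. Service 314; fixed 94; total 408.
{A, C}: Irby→A 4·20=80, Brent→A 6·6=36, Upton→C 11·10=110, Kent→C 4·12=48, Sutton→A 2·22=44, Galt→C 2·13=26. Service 344; fixed 68; total 412.
{B, C}: Irby→C 6·20=120, Brent→B 9·6=54, Upton→B 8·10=80, Kent→C 4·12=48, Sutton→C 4·22=88, Galt→C 2·13=26. Service 416; fixed 59; total 475.
{B}: service 908 + fixed 26 = 934
No other subset beats 408.

Minimum total cost: 408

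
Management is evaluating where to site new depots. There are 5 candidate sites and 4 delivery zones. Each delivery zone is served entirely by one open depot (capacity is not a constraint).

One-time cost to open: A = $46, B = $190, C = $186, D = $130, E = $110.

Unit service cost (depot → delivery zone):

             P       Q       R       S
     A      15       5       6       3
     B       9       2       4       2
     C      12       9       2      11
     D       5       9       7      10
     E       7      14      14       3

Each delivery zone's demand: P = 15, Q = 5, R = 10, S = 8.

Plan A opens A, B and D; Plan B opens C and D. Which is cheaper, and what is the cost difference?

Plan A: {A, B, D}: P→D 5·15=75, Q→B 2·5=10, R→B 4·10=40, S→B 2·8=16. Service 141; fixed 366; total 507.
Plan B: {C, D}: P→D 5·15=75, Q→C 9·5=45, R→C 2·10=20, S→D 10·8=80. Service 220; fixed 316; total 536.
Difference: |507 − 536| = 29.

Plan A is cheaper by 29.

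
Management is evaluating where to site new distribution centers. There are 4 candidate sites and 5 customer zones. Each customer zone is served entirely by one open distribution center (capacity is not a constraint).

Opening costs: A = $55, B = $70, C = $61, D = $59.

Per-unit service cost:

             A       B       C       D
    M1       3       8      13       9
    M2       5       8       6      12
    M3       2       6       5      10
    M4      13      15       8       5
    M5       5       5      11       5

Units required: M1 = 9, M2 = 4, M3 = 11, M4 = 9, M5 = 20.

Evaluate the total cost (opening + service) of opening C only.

Total cost: 549

Each customer zone is assigned to its cheapest site among the open ones.
{C}: M1→C 13·9=117, M2→C 6·4=24, M3→C 5·11=55, M4→C 8·9=72, M5→C 11·20=220. Service 488; fixed 61; total 549.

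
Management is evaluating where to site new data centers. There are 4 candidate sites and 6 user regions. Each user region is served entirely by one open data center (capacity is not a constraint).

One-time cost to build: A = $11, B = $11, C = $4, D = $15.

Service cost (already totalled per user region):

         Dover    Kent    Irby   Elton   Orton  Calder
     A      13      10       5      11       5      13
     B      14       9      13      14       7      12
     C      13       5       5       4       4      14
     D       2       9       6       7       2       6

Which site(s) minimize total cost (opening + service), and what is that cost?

For any fixed open set, each user region goes to its cheapest open site; total = fixed + service.
{C, D}: Dover→D 2, Kent→C 5, Irby→C 5, Elton→C 4, Orton→D 2, Calder→D 6. Service 24; fixed 19; total 43.
{D}: Dover→D 2, Kent→D 9, Irby→D 6, Elton→D 7, Orton→D 2, Calder→D 6. Service 32; fixed 15; total 47.
{C}: Dover→C 13, Kent→C 5, Irby→C 5, Elton→C 4, Orton→C 4, Calder→C 14. Service 45; fixed 4; total 49.
{A, B, C, D}: Dover→D 2, Kent→C 5, Irby→A 5, Elton→C 4, Orton→D 2, Calder→D 6. Service 24; fixed 41; total 65.
No other subset beats 43.

Open C and D; minimum total cost 43.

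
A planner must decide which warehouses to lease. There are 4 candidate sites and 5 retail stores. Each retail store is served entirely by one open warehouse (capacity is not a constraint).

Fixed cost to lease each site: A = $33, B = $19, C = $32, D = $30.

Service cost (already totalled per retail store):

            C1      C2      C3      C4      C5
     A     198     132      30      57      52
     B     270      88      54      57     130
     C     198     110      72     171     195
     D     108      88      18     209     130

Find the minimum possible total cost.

Minimum total cost: 386

For any fixed open set, each retail store goes to its cheapest open site; total = fixed + service.
{A, D}: C1→D 108, C2→D 88, C3→D 18, C4→A 57, C5→A 52. Service 323; fixed 63; total 386.
{A, B, D}: C1→D 108, C2→B 88, C3→D 18, C4→A 57, C5→A 52. Service 323; fixed 82; total 405.
{A, C, D}: service 323 + fixed 95 = 418
{A, B, C, D}: service 323 + fixed 114 = 437
No other subset beats 386.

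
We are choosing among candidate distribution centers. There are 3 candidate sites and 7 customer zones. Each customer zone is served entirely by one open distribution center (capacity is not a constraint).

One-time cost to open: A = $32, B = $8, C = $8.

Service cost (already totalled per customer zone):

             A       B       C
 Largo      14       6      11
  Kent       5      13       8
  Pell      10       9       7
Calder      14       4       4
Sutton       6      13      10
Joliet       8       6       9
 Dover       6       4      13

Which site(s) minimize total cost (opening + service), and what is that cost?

Open B and C; minimum total cost 61.

For any fixed open set, each customer zone goes to its cheapest open site; total = fixed + service.
{B, C}: Largo→B 6, Kent→C 8, Pell→C 7, Calder→B 4, Sutton→C 10, Joliet→B 6, Dover→B 4. Service 45; fixed 16; total 61.
{B}: Largo→B 6, Kent→B 13, Pell→B 9, Calder→B 4, Sutton→B 13, Joliet→B 6, Dover→B 4. Service 55; fixed 8; total 63.
{C}: service 62 + fixed 8 = 70
{A, B, C}: service 38 + fixed 48 = 86
(All 7 nonempty subsets were checked; B and C is lowest.)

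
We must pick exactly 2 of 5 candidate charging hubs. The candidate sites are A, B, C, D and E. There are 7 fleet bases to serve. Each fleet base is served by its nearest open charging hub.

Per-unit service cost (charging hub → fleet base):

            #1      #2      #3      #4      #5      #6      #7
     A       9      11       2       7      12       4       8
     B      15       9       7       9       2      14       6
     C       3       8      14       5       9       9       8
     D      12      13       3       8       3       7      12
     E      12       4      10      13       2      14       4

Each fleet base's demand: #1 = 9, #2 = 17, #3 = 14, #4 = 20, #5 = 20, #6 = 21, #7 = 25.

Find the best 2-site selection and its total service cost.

Choose A and E; total service cost 541.

With exactly 2 open, each fleet base uses its cheapest among the chosen.
{A, E}: #1→A 9·9=81, #2→E 4·17=68, #3→A 2·14=28, #4→A 7·20=140, #5→E 2·20=40, #6→A 4·21=84, #7→E 4·25=100. Service cost 541.
{C, E}: service cost 664
{D, E}: service cost 665
Among all 10 size-2 choices, {A, E} is lowest.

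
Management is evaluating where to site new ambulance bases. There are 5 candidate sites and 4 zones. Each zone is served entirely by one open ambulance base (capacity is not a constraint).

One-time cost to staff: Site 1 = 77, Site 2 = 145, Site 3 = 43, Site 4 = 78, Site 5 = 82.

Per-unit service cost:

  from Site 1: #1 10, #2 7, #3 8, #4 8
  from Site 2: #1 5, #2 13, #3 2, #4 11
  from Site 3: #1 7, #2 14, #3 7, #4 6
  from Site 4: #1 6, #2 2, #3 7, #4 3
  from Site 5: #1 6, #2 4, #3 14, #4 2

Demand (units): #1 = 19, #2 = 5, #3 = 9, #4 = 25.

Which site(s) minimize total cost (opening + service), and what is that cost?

For any fixed open set, each zone goes to its cheapest open site; total = fixed + service.
{Site 4}: #1→Site 4 6·19=114, #2→Site 4 2·5=10, #3→Site 4 7·9=63, #4→Site 4 3·25=75. Service 262; fixed 78; total 340.
{Site 3, Site 5}: service 247 + fixed 125 = 372
{Site 3, Site 4}: service 262 + fixed 121 = 383
{Site 1, Site 2, Site 3, Site 4, Site 5}: service 173 + fixed 425 = 598
No other subset beats 340.

Open Site 4 only; minimum total cost 340.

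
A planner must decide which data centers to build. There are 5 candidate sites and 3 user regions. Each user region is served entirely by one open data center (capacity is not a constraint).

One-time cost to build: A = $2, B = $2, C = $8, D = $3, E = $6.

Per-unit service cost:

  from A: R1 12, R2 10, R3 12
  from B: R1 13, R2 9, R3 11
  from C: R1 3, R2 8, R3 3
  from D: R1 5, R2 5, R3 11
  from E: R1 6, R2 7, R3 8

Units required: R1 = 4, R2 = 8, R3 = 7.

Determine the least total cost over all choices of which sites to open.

Minimum total cost: 84

For any fixed open set, each user region goes to its cheapest open site; total = fixed + service.
{C, D}: R1→C 3·4=12, R2→D 5·8=40, R3→C 3·7=21. Service 73; fixed 11; total 84.
{A, C, D}: service 73 + fixed 13 = 86
{B, C, D}: service 73 + fixed 13 = 86
{A, B, C, D, E}: R1→C 3·4=12, R2→D 5·8=40, R3→C 3·7=21. Service 73; fixed 21; total 94.
No other subset beats 84.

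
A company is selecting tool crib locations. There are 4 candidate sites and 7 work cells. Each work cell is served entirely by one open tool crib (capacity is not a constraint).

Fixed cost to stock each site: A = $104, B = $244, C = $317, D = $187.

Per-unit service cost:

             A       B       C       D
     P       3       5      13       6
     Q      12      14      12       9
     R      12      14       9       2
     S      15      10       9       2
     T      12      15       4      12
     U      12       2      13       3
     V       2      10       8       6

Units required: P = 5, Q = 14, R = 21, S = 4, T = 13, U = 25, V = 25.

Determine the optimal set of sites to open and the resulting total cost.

For any fixed open set, each work cell goes to its cheapest open site; total = fixed + service.
{A, D}: P→A 3·5=15, Q→D 9·14=126, R→D 2·21=42, S→D 2·4=8, T→A 12·13=156, U→D 3·25=75, V→A 2·25=50. Service 472; fixed 291; total 763.
{D}: P→D 6·5=30, Q→D 9·14=126, R→D 2·21=42, S→D 2·4=8, T→D 12·13=156, U→D 3·25=75, V→D 6·25=150. Service 587; fixed 187; total 774.
{A, C, D}: service 368 + fixed 608 = 976
{A, B, C, D}: P→A 3·5=15, Q→D 9·14=126, R→D 2·21=42, S→D 2·4=8, T→C 4·13=52, U→B 2·25=50, V→A 2·25=50. Service 343; fixed 852; total 1195.
No other subset beats 763.

Open A and D; minimum total cost 763.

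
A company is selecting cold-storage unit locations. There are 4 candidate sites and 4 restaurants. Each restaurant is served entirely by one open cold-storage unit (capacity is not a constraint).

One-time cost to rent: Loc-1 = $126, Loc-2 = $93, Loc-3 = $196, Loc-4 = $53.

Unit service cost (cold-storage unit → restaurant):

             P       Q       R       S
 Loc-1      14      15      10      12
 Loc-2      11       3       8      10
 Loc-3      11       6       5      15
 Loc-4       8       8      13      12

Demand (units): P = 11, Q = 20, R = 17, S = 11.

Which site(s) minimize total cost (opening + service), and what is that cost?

Open Loc-2 only; minimum total cost 520.

For any fixed open set, each restaurant goes to its cheapest open site; total = fixed + service.
{Loc-2}: P→Loc-2 11·11=121, Q→Loc-2 3·20=60, R→Loc-2 8·17=136, S→Loc-2 10·11=110. Service 427; fixed 93; total 520.
{Loc-2, Loc-4}: service 394 + fixed 146 = 540
{Loc-1, Loc-2}: P→Loc-2 11·11=121, Q→Loc-2 3·20=60, R→Loc-2 8·17=136, S→Loc-2 10·11=110. Service 427; fixed 219; total 646.
{Loc-1, Loc-2, Loc-3, Loc-4}: P→Loc-4 8·11=88, Q→Loc-2 3·20=60, R→Loc-3 5·17=85, S→Loc-2 10·11=110. Service 343; fixed 468; total 811.
No other subset beats 520.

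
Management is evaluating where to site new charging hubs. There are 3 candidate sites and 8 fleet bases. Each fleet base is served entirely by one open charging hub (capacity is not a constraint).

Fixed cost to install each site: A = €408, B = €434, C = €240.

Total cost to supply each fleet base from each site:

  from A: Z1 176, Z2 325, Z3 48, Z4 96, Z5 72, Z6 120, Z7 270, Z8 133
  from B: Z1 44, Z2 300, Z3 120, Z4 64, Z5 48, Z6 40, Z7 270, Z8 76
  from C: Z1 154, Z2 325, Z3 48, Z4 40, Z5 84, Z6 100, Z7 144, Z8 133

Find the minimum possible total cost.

For any fixed open set, each fleet base goes to its cheapest open site; total = fixed + service.
{C}: Z1→C 154, Z2→C 325, Z3→C 48, Z4→C 40, Z5→C 84, Z6→C 100, Z7→C 144, Z8→C 133. Service 1028; fixed 240; total 1268.
{B}: service 962 + fixed 434 = 1396
{B, C}: service 740 + fixed 674 = 1414
{A, B, C}: Z1→B 44, Z2→B 300, Z3→A 48, Z4→C 40, Z5→B 48, Z6→B 40, Z7→C 144, Z8→B 76. Service 740; fixed 1082; total 1822.
No other subset beats 1268.

Minimum total cost: 1268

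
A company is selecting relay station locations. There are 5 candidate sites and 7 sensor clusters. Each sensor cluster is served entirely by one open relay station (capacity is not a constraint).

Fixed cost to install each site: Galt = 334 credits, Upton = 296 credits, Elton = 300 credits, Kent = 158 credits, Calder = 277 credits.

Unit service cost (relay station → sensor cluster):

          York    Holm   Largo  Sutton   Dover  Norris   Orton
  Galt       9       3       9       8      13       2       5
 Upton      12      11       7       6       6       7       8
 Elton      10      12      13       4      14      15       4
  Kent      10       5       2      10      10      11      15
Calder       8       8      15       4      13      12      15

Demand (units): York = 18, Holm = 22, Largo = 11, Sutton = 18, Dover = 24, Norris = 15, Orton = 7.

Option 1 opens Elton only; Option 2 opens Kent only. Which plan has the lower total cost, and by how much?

Option 2 is cheaper by 388.

Option 1: {Elton}: York→Elton 10·18=180, Holm→Elton 12·22=264, Largo→Elton 13·11=143, Sutton→Elton 4·18=72, Dover→Elton 14·24=336, Norris→Elton 15·15=225, Orton→Elton 4·7=28. Service 1248; fixed 300; total 1548.
Option 2: {Kent}: York→Kent 10·18=180, Holm→Kent 5·22=110, Largo→Kent 2·11=22, Sutton→Kent 10·18=180, Dover→Kent 10·24=240, Norris→Kent 11·15=165, Orton→Kent 15·7=105. Service 1002; fixed 158; total 1160.
Difference: |1548 − 1160| = 388.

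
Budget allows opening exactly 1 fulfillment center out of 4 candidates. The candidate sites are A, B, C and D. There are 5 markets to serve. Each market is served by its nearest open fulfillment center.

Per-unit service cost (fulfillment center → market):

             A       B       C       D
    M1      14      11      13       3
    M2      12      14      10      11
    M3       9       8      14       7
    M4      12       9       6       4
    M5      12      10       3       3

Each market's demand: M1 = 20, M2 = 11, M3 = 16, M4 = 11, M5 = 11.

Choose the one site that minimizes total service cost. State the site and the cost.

Choose D only; total service cost 370.

With exactly 1 open, each market uses its cheapest among the chosen.
{D}: M1→D 3·20=60, M2→D 11·11=121, M3→D 7·16=112, M4→D 4·11=44, M5→D 3·11=33. Service cost 370.
{C}: service cost 693
{B}: service cost 711
Among all 4 size-1 choices, {D} is lowest.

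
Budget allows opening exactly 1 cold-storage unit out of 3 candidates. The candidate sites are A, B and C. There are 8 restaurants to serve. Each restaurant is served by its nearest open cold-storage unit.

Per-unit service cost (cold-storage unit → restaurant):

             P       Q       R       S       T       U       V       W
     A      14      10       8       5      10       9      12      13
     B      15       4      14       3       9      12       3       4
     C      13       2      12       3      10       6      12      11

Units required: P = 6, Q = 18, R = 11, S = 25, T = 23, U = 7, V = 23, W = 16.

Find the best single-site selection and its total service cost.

Choose B only; total service cost 815.

With exactly 1 open, each restaurant uses its cheapest among the chosen.
{B}: P→B 15·6=90, Q→B 4·18=72, R→B 14·11=154, S→B 3·25=75, T→B 9·23=207, U→B 12·7=84, V→B 3·23=69, W→B 4·16=64. Service cost 815.
{C}: service cost 1045
{A}: service cost 1254
Among all 3 size-1 choices, {B} is lowest.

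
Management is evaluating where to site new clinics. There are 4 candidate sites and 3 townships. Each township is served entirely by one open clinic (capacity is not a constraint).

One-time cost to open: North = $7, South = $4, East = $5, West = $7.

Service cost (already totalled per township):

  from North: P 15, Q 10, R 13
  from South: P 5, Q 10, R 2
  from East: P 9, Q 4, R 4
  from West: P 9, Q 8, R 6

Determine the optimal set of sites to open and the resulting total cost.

For any fixed open set, each township goes to its cheapest open site; total = fixed + service.
{South, East}: P→South 5, Q→East 4, R→South 2. Service 11; fixed 9; total 20.
{South}: service 17 + fixed 4 = 21
{East}: P→East 9, Q→East 4, R→East 4. Service 17; fixed 5; total 22.
{North, South, East, West}: P→South 5, Q→East 4, R→South 2. Service 11; fixed 23; total 34.
No other subset beats 20.

Open South and East; minimum total cost 20.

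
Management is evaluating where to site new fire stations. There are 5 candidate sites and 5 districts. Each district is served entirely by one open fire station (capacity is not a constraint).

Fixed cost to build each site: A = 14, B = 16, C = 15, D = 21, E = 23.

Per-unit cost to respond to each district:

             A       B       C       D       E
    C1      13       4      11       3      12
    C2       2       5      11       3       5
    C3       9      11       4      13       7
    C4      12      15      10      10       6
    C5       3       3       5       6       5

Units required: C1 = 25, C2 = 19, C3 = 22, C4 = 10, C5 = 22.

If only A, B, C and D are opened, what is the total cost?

Total cost: 433

Each district is assigned to its cheapest site among the open ones.
{A, B, C, D}: C1→D 3·25=75, C2→A 2·19=38, C3→C 4·22=88, C4→C 10·10=100, C5→A 3·22=66. Service 367; fixed 66; total 433.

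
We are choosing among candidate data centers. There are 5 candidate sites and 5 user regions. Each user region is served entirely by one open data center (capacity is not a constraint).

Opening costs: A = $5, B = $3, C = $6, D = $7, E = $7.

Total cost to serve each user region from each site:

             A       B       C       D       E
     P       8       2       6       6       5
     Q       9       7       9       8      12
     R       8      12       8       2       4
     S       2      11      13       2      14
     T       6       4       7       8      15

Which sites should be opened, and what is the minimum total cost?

Open B and D; minimum total cost 27.

For any fixed open set, each user region goes to its cheapest open site; total = fixed + service.
{B, D}: P→B 2, Q→B 7, R→D 2, S→D 2, T→B 4. Service 17; fixed 10; total 27.
{A, B}: P→B 2, Q→B 7, R→A 8, S→A 2, T→B 4. Service 23; fixed 8; total 31.
{A, B, D}: service 17 + fixed 15 = 32
{A, B, C, D, E}: service 17 + fixed 28 = 45
No other subset beats 27.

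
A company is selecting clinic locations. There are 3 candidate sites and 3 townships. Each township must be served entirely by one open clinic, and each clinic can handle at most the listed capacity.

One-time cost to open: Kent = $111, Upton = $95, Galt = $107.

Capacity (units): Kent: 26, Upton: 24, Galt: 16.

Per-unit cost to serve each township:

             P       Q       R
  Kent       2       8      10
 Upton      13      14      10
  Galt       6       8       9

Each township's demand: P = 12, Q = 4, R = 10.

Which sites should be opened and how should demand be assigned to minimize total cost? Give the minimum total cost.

Open {Kent}: P→Kent 2·12=24, Q→Kent 8·4=32, R→Kent 10·10=100.
Loads: Kent carries 26/26. Service 156; fixed 111; total 267.
Next best feasible plan costs 362.

Minimum total cost: 267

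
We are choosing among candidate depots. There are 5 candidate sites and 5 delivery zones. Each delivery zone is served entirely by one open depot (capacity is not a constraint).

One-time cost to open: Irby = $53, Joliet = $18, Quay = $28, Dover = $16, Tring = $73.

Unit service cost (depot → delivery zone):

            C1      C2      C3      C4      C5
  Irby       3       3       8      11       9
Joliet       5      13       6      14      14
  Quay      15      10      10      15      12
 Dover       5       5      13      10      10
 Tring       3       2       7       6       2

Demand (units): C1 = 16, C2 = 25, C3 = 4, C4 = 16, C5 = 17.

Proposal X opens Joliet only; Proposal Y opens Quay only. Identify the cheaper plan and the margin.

Proposal X is cheaper by 93.

Proposal X: {Joliet}: C1→Joliet 5·16=80, C2→Joliet 13·25=325, C3→Joliet 6·4=24, C4→Joliet 14·16=224, C5→Joliet 14·17=238. Service 891; fixed 18; total 909.
Proposal Y: {Quay}: C1→Quay 15·16=240, C2→Quay 10·25=250, C3→Quay 10·4=40, C4→Quay 15·16=240, C5→Quay 12·17=204. Service 974; fixed 28; total 1002.
Difference: |909 − 1002| = 93.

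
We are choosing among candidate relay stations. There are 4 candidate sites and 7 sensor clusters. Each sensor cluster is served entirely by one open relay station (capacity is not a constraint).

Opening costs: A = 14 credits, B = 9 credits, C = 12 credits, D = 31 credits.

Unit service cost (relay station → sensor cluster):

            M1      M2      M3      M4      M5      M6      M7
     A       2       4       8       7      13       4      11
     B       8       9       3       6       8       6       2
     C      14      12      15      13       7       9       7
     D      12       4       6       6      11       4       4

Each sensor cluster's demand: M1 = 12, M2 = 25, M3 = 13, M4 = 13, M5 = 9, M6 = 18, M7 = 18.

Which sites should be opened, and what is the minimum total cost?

For any fixed open set, each sensor cluster goes to its cheapest open site; total = fixed + service.
{A, B}: M1→A 2·12=24, M2→A 4·25=100, M3→B 3·13=39, M4→B 6·13=78, M5→B 8·9=72, M6→A 4·18=72, M7→B 2·18=36. Service 421; fixed 23; total 444.
{A, B, C}: service 412 + fixed 35 = 447
{A, B, D}: M1→A 2·12=24, M2→A 4·25=100, M3→B 3·13=39, M4→B 6·13=78, M5→B 8·9=72, M6→A 4·18=72, M7→B 2·18=36. Service 421; fixed 54; total 475.
{A, B, C, D}: service 412 + fixed 66 = 478
No other subset beats 444.

Open A and B; minimum total cost 444.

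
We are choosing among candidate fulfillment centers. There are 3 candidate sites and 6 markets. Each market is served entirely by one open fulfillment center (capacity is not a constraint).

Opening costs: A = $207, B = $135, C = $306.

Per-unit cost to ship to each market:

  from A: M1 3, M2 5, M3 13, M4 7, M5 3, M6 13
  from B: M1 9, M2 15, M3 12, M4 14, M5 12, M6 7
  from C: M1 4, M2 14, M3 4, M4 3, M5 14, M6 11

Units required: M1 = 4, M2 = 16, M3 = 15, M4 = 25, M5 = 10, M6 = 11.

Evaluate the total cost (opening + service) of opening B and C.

Each market is assigned to its cheapest site among the open ones.
{B, C}: M1→C 4·4=16, M2→C 14·16=224, M3→C 4·15=60, M4→C 3·25=75, M5→B 12·10=120, M6→B 7·11=77. Service 572; fixed 441; total 1013.

Total cost: 1013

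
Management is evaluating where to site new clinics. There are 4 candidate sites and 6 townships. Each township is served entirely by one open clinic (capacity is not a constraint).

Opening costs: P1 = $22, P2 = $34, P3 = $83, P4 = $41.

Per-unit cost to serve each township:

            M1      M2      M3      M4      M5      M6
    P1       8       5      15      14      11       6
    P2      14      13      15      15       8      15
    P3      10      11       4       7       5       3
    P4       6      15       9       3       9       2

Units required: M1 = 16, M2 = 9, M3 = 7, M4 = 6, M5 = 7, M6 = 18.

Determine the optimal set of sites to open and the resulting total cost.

Open P1 and P4; minimum total cost 384.

For any fixed open set, each township goes to its cheapest open site; total = fixed + service.
{P1, P4}: M1→P4 6·16=96, M2→P1 5·9=45, M3→P4 9·7=63, M4→P4 3·6=18, M5→P4 9·7=63, M6→P4 2·18=36. Service 321; fixed 63; total 384.
{P1, P3, P4}: service 258 + fixed 146 = 404
{P1, P2, P4}: service 314 + fixed 97 = 411
{P1, P2, P3, P4}: service 258 + fixed 180 = 438
No other subset beats 384.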